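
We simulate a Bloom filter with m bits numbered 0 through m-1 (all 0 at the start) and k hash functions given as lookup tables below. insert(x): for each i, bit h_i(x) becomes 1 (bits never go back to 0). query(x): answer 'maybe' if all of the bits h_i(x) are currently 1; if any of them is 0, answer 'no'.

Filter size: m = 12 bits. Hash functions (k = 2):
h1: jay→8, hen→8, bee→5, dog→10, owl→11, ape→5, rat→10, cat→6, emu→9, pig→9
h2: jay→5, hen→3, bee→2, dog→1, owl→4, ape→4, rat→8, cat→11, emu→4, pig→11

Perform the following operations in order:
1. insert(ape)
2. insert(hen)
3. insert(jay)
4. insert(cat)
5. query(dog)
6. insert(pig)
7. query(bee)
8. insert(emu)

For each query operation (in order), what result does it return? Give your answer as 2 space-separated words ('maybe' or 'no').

Answer: no no

Derivation:
Start: bits=000000000000
Op 1: insert ape -> sets bits 4 5 -> bits=000011000000
Op 2: insert hen -> sets bits 3 8 -> bits=000111001000
Op 3: insert jay -> sets bits 5 8 -> bits=000111001000
Op 4: insert cat -> sets bits 6 11 -> bits=000111101001
Op 5: query dog -> checks bit1=0, bit10=0 (has a 0) -> no
Op 6: insert pig -> sets bits 9 11 -> bits=000111101101
Op 7: query bee -> checks bit2=0, bit5=1 (has a 0) -> no
Op 8: insert emu -> sets bits 4 9 -> bits=000111101101
Query results in order: no no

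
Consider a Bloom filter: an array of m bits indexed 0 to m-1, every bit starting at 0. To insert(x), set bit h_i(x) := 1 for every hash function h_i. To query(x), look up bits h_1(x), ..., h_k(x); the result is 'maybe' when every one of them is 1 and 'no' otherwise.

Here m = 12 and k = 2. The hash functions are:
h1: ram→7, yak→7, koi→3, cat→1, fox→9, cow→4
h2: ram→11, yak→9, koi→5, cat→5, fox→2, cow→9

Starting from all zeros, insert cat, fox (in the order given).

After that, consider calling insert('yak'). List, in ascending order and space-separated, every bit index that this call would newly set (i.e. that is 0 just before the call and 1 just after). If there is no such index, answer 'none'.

Start: bits=000000000000
After insert 'cat': sets bits 1 5 -> bits=010001000000
After insert 'fox': sets bits 2 9 -> bits=011001000100
insert 'yak' would touch bits 7 9; currently bit7=0, bit9=1
Bits that are 0 among those (would change 0->1): 7

Answer: 7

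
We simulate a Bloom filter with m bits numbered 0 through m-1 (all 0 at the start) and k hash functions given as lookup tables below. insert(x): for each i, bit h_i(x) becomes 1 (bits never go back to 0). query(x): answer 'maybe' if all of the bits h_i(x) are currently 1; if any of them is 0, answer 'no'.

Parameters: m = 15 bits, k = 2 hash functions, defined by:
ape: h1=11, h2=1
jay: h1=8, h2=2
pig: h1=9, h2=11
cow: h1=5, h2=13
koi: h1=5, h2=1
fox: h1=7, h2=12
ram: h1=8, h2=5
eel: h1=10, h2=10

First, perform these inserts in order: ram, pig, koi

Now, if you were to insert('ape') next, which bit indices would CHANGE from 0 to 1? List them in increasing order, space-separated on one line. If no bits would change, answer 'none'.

Answer: none

Derivation:
Start: bits=000000000000000
After insert 'ram': sets bits 5 8 -> bits=000001001000000
After insert 'pig': sets bits 9 11 -> bits=000001001101000
After insert 'koi': sets bits 1 5 -> bits=010001001101000
insert 'ape' would touch bits 1 11; currently bit1=1, bit11=1
Bits that are 0 among those (would change 0->1): none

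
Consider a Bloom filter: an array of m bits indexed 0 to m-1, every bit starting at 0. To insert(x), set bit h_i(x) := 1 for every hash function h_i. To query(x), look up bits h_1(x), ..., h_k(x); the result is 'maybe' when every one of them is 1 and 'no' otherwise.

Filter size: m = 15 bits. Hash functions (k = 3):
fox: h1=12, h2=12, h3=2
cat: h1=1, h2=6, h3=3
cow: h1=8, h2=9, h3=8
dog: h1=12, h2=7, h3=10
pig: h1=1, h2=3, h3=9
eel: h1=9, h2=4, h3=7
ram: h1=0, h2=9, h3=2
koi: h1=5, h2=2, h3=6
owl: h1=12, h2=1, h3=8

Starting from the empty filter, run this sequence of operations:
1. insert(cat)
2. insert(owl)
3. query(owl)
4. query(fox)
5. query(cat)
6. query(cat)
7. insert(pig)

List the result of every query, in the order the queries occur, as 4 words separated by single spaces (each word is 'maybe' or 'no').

Answer: maybe no maybe maybe

Derivation:
Start: bits=000000000000000
Op 1: insert cat -> sets bits 1 3 6 -> bits=010100100000000
Op 2: insert owl -> sets bits 1 8 12 -> bits=010100101000100
Op 3: query owl -> checks bit1=1, bit8=1, bit12=1 (all 1) -> maybe
Op 4: query fox -> checks bit2=0, bit12=1 (has a 0) -> no
Op 5: query cat -> checks bit1=1, bit3=1, bit6=1 (all 1) -> maybe
Op 6: query cat -> checks bit1=1, bit3=1, bit6=1 (all 1) -> maybe
Op 7: insert pig -> sets bits 1 3 9 -> bits=010100101100100
Query results in order: maybe no maybe maybe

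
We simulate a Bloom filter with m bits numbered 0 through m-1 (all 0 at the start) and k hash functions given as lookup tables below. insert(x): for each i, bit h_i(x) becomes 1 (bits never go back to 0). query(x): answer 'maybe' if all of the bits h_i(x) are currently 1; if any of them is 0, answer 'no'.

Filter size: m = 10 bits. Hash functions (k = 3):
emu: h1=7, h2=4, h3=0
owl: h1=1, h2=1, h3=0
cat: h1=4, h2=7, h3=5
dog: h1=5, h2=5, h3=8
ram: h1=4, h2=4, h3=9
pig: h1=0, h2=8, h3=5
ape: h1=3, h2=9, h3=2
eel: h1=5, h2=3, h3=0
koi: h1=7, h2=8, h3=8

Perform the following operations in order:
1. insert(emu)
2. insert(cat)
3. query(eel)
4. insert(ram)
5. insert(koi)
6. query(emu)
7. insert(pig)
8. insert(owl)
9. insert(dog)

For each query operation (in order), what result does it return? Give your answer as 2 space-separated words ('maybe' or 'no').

Answer: no maybe

Derivation:
Start: bits=0000000000
Op 1: insert emu -> sets bits 0 4 7 -> bits=1000100100
Op 2: insert cat -> sets bits 4 5 7 -> bits=1000110100
Op 3: query eel -> checks bit0=1, bit3=0, bit5=1 (has a 0) -> no
Op 4: insert ram -> sets bits 4 9 -> bits=1000110101
Op 5: insert koi -> sets bits 7 8 -> bits=1000110111
Op 6: query emu -> checks bit0=1, bit4=1, bit7=1 (all 1) -> maybe
Op 7: insert pig -> sets bits 0 5 8 -> bits=1000110111
Op 8: insert owl -> sets bits 0 1 -> bits=1100110111
Op 9: insert dog -> sets bits 5 8 -> bits=1100110111
Query results in order: no maybe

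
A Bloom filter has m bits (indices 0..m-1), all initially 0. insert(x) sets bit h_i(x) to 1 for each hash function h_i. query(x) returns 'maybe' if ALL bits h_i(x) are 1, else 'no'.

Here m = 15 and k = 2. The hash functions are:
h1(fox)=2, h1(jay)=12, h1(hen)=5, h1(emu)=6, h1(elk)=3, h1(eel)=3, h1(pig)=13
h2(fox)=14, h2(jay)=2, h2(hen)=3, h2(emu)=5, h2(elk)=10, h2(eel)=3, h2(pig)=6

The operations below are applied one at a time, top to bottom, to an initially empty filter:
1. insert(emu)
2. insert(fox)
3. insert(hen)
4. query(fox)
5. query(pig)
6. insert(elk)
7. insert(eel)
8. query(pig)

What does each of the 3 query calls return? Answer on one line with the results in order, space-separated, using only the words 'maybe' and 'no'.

Answer: maybe no no

Derivation:
Start: bits=000000000000000
Op 1: insert emu -> sets bits 5 6 -> bits=000001100000000
Op 2: insert fox -> sets bits 2 14 -> bits=001001100000001
Op 3: insert hen -> sets bits 3 5 -> bits=001101100000001
Op 4: query fox -> checks bit2=1, bit14=1 (all 1) -> maybe
Op 5: query pig -> checks bit6=1, bit13=0 (has a 0) -> no
Op 6: insert elk -> sets bits 3 10 -> bits=001101100010001
Op 7: insert eel -> sets bits 3 -> bits=001101100010001
Op 8: query pig -> checks bit6=1, bit13=0 (has a 0) -> no
Query results in order: maybe no no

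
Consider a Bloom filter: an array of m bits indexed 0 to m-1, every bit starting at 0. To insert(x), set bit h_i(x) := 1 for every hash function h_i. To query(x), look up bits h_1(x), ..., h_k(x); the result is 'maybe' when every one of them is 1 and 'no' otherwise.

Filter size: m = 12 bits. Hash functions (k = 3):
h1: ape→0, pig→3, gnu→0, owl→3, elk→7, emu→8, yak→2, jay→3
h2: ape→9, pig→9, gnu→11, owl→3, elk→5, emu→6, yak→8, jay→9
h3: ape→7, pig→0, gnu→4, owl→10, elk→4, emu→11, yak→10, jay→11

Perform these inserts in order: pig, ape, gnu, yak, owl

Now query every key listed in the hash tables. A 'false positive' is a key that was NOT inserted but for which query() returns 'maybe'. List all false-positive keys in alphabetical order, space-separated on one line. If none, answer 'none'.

Start: bits=000000000000
After insert 'pig': sets bits 0 3 9 -> bits=100100000100
After insert 'ape': sets bits 0 7 9 -> bits=100100010100
After insert 'gnu': sets bits 0 4 11 -> bits=100110010101
After insert 'yak': sets bits 2 8 10 -> bits=101110011111
After insert 'owl': sets bits 3 10 -> bits=101110011111
Not inserted: elk emu jay — query each against bits=101110011111:
query elk: checks bit4=1, bit5=0, bit7=1 (has a 0) -> no => not a false positive
query emu: checks bit6=0, bit8=1, bit11=1 (has a 0) -> no => not a false positive
query jay: checks bit3=1, bit9=1, bit11=1 (all 1) -> maybe => FALSE POSITIVE
False positives (alphabetical): jay

Answer: jay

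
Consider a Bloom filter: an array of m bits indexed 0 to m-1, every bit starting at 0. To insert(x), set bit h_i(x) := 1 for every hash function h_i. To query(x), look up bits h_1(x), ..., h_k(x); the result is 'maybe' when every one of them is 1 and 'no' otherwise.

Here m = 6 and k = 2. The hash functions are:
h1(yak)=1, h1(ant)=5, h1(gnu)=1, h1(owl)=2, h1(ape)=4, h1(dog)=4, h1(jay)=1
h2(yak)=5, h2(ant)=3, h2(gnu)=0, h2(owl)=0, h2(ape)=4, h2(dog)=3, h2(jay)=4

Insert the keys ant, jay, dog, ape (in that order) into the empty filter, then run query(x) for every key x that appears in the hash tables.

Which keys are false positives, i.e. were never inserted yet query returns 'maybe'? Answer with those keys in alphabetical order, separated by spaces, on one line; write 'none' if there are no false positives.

Start: bits=000000
After insert 'ant': sets bits 3 5 -> bits=000101
After insert 'jay': sets bits 1 4 -> bits=010111
After insert 'dog': sets bits 3 4 -> bits=010111
After insert 'ape': sets bits 4 -> bits=010111
Not inserted: gnu owl yak — query each against bits=010111:
query gnu: checks bit0=0, bit1=1 (has a 0) -> no => not a false positive
query owl: checks bit0=0, bit2=0 (has a 0) -> no => not a false positive
query yak: checks bit1=1, bit5=1 (all 1) -> maybe => FALSE POSITIVE
False positives (alphabetical): yak

Answer: yak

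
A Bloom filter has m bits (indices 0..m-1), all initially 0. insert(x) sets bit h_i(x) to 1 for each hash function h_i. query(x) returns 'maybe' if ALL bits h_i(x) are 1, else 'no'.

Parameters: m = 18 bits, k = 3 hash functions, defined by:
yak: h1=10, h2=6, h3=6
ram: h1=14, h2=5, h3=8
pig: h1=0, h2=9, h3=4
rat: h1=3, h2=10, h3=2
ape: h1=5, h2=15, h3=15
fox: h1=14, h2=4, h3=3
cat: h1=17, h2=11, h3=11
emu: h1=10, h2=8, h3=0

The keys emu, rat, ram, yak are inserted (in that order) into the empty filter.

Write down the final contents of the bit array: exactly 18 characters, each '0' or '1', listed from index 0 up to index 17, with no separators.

Start: bits=000000000000000000
After insert 'emu': sets bits 0 8 10 -> bits=100000001010000000
After insert 'rat': sets bits 2 3 10 -> bits=101100001010000000
After insert 'ram': sets bits 5 8 14 -> bits=101101001010001000
After insert 'yak': sets bits 6 10 -> bits=101101101010001000

Answer: 101101101010001000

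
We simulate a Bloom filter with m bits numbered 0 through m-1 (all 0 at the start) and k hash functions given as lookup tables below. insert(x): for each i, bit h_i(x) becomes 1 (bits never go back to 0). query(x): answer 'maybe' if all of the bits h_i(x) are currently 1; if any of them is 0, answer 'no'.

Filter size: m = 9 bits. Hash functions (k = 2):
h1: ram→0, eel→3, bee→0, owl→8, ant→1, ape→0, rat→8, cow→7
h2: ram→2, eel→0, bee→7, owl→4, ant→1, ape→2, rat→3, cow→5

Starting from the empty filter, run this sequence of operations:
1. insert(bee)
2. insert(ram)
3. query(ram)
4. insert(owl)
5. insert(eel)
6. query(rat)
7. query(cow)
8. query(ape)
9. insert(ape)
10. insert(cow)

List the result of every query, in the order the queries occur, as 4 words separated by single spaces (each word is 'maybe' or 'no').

Start: bits=000000000
Op 1: insert bee -> sets bits 0 7 -> bits=100000010
Op 2: insert ram -> sets bits 0 2 -> bits=101000010
Op 3: query ram -> checks bit0=1, bit2=1 (all 1) -> maybe
Op 4: insert owl -> sets bits 4 8 -> bits=101010011
Op 5: insert eel -> sets bits 0 3 -> bits=101110011
Op 6: query rat -> checks bit3=1, bit8=1 (all 1) -> maybe
Op 7: query cow -> checks bit5=0, bit7=1 (has a 0) -> no
Op 8: query ape -> checks bit0=1, bit2=1 (all 1) -> maybe
Op 9: insert ape -> sets bits 0 2 -> bits=101110011
Op 10: insert cow -> sets bits 5 7 -> bits=101111011
Query results in order: maybe maybe no maybe

Answer: maybe maybe no maybe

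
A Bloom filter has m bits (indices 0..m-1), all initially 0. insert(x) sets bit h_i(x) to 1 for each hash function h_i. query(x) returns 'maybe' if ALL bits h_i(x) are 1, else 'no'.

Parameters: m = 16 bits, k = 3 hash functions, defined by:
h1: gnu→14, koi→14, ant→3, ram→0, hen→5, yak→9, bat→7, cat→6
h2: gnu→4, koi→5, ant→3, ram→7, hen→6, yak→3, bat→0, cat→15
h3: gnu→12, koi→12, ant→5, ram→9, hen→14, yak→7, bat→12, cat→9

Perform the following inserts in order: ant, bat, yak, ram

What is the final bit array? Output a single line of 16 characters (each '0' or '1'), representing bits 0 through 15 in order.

Answer: 1001010101001000

Derivation:
Start: bits=0000000000000000
After insert 'ant': sets bits 3 5 -> bits=0001010000000000
After insert 'bat': sets bits 0 7 12 -> bits=1001010100001000
After insert 'yak': sets bits 3 7 9 -> bits=1001010101001000
After insert 'ram': sets bits 0 7 9 -> bits=1001010101001000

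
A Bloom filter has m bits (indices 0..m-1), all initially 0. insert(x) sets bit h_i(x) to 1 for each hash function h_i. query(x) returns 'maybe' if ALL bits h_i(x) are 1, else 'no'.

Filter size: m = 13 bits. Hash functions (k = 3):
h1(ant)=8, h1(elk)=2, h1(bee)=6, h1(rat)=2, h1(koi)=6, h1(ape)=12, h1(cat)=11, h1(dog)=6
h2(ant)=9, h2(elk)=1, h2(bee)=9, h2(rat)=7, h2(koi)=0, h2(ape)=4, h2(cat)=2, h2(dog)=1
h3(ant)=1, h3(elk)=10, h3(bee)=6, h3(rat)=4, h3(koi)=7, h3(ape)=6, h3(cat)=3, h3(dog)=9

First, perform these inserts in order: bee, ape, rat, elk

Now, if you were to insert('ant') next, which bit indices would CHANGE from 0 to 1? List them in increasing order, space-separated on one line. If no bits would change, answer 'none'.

Start: bits=0000000000000
After insert 'bee': sets bits 6 9 -> bits=0000001001000
After insert 'ape': sets bits 4 6 12 -> bits=0000101001001
After insert 'rat': sets bits 2 4 7 -> bits=0010101101001
After insert 'elk': sets bits 1 2 10 -> bits=0110101101101
insert 'ant' would touch bits 1 8 9; currently bit1=1, bit8=0, bit9=1
Bits that are 0 among those (would change 0->1): 8

Answer: 8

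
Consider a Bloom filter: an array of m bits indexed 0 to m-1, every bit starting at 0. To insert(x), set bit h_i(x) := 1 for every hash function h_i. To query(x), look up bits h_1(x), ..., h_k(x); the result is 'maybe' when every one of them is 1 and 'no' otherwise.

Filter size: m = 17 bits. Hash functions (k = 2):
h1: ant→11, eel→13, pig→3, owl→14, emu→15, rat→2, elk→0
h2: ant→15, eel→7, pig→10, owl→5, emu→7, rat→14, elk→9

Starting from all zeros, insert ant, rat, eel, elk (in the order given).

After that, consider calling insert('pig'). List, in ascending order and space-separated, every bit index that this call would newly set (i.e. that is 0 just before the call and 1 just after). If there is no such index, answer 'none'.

Start: bits=00000000000000000
After insert 'ant': sets bits 11 15 -> bits=00000000000100010
After insert 'rat': sets bits 2 14 -> bits=00100000000100110
After insert 'eel': sets bits 7 13 -> bits=00100001000101110
After insert 'elk': sets bits 0 9 -> bits=10100001010101110
insert 'pig' would touch bits 3 10; currently bit3=0, bit10=0
Bits that are 0 among those (would change 0->1): 3 10

Answer: 3 10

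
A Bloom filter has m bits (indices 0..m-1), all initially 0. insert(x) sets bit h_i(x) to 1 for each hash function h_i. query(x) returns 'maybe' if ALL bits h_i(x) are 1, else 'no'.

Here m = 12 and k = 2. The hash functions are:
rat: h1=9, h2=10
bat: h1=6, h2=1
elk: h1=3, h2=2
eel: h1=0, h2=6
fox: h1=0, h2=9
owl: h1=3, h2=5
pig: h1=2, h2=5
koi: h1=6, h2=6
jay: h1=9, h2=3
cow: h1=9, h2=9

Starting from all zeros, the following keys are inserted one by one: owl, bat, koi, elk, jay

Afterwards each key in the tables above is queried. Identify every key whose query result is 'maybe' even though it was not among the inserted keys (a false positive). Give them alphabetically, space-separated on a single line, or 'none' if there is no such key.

Start: bits=000000000000
After insert 'owl': sets bits 3 5 -> bits=000101000000
After insert 'bat': sets bits 1 6 -> bits=010101100000
After insert 'koi': sets bits 6 -> bits=010101100000
After insert 'elk': sets bits 2 3 -> bits=011101100000
After insert 'jay': sets bits 3 9 -> bits=011101100100
Not inserted: cow eel fox pig rat — query each against bits=011101100100:
query cow: checks bit9=1 (all 1) -> maybe => FALSE POSITIVE
query eel: checks bit0=0, bit6=1 (has a 0) -> no => not a false positive
query fox: checks bit0=0, bit9=1 (has a 0) -> no => not a false positive
query pig: checks bit2=1, bit5=1 (all 1) -> maybe => FALSE POSITIVE
query rat: checks bit9=1, bit10=0 (has a 0) -> no => not a false positive
False positives (alphabetical): cow pig

Answer: cow pig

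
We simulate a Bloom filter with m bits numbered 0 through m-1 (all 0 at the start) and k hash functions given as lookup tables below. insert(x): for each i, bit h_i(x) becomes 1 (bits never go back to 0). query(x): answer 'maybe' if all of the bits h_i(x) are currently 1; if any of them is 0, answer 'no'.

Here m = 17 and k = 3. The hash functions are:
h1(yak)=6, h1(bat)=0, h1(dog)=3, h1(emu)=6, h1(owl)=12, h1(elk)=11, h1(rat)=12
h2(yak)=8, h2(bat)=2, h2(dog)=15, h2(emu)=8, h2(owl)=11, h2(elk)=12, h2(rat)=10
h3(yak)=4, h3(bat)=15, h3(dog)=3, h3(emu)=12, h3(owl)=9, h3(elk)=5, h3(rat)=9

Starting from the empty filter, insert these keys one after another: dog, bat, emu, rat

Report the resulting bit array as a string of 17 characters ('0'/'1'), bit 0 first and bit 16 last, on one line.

Start: bits=00000000000000000
After insert 'dog': sets bits 3 15 -> bits=00010000000000010
After insert 'bat': sets bits 0 2 15 -> bits=10110000000000010
After insert 'emu': sets bits 6 8 12 -> bits=10110010100010010
After insert 'rat': sets bits 9 10 12 -> bits=10110010111010010

Answer: 10110010111010010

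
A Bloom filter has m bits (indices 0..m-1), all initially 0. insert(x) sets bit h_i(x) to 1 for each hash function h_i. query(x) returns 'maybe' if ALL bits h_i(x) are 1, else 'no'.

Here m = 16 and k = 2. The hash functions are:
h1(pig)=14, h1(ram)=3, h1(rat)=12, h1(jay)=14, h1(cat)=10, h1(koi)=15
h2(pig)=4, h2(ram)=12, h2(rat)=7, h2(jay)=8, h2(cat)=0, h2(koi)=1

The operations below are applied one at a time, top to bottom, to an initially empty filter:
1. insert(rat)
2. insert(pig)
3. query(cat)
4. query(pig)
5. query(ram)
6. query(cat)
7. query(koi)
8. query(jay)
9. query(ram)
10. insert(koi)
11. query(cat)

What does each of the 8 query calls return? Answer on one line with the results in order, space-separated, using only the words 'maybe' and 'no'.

Start: bits=0000000000000000
Op 1: insert rat -> sets bits 7 12 -> bits=0000000100001000
Op 2: insert pig -> sets bits 4 14 -> bits=0000100100001010
Op 3: query cat -> checks bit0=0, bit10=0 (has a 0) -> no
Op 4: query pig -> checks bit4=1, bit14=1 (all 1) -> maybe
Op 5: query ram -> checks bit3=0, bit12=1 (has a 0) -> no
Op 6: query cat -> checks bit0=0, bit10=0 (has a 0) -> no
Op 7: query koi -> checks bit1=0, bit15=0 (has a 0) -> no
Op 8: query jay -> checks bit8=0, bit14=1 (has a 0) -> no
Op 9: query ram -> checks bit3=0, bit12=1 (has a 0) -> no
Op 10: insert koi -> sets bits 1 15 -> bits=0100100100001011
Op 11: query cat -> checks bit0=0, bit10=0 (has a 0) -> no
Query results in order: no maybe no no no no no no

Answer: no maybe no no no no no no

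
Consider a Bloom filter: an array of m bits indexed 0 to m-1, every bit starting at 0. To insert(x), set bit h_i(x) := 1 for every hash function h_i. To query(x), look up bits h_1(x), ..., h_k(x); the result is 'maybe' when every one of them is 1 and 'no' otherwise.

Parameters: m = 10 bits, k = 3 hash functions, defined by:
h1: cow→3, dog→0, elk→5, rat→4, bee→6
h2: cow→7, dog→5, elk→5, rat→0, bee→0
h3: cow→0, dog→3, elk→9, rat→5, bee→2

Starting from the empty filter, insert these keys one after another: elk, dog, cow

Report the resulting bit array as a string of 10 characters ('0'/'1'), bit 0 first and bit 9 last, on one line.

Answer: 1001010101

Derivation:
Start: bits=0000000000
After insert 'elk': sets bits 5 9 -> bits=0000010001
After insert 'dog': sets bits 0 3 5 -> bits=1001010001
After insert 'cow': sets bits 0 3 7 -> bits=1001010101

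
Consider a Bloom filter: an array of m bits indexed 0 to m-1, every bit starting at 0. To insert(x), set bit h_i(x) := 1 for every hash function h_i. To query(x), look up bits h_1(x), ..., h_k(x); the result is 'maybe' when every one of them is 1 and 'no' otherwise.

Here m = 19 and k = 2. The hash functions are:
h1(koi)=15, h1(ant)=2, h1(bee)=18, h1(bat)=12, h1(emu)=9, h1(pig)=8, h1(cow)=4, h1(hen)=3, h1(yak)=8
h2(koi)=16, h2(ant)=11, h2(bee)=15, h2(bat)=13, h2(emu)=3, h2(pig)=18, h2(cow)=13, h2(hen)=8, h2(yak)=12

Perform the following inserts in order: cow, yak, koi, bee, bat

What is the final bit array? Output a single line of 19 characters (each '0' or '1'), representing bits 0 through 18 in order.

Start: bits=0000000000000000000
After insert 'cow': sets bits 4 13 -> bits=0000100000000100000
After insert 'yak': sets bits 8 12 -> bits=0000100010001100000
After insert 'koi': sets bits 15 16 -> bits=0000100010001101100
After insert 'bee': sets bits 15 18 -> bits=0000100010001101101
After insert 'bat': sets bits 12 13 -> bits=0000100010001101101

Answer: 0000100010001101101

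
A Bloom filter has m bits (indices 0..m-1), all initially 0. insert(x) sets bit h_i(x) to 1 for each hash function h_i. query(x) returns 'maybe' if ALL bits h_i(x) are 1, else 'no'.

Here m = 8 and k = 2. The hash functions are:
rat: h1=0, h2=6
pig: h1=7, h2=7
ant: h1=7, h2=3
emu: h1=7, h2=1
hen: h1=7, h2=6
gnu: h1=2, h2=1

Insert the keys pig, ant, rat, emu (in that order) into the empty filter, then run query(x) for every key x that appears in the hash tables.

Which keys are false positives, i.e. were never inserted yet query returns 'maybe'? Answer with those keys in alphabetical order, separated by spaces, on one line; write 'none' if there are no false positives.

Start: bits=00000000
After insert 'pig': sets bits 7 -> bits=00000001
After insert 'ant': sets bits 3 7 -> bits=00010001
After insert 'rat': sets bits 0 6 -> bits=10010011
After insert 'emu': sets bits 1 7 -> bits=11010011
Not inserted: gnu hen — query each against bits=11010011:
query gnu: checks bit1=1, bit2=0 (has a 0) -> no => not a false positive
query hen: checks bit6=1, bit7=1 (all 1) -> maybe => FALSE POSITIVE
False positives (alphabetical): hen

Answer: hen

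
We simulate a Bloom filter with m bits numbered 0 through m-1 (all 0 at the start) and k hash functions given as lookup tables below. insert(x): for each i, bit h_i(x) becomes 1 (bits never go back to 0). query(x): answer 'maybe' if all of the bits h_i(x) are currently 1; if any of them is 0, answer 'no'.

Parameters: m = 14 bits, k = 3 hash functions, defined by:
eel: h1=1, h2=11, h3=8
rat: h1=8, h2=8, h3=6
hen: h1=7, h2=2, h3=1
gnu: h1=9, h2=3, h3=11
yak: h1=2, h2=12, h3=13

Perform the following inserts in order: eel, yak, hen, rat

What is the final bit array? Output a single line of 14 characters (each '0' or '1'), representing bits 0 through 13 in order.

Start: bits=00000000000000
After insert 'eel': sets bits 1 8 11 -> bits=01000000100100
After insert 'yak': sets bits 2 12 13 -> bits=01100000100111
After insert 'hen': sets bits 1 2 7 -> bits=01100001100111
After insert 'rat': sets bits 6 8 -> bits=01100011100111

Answer: 01100011100111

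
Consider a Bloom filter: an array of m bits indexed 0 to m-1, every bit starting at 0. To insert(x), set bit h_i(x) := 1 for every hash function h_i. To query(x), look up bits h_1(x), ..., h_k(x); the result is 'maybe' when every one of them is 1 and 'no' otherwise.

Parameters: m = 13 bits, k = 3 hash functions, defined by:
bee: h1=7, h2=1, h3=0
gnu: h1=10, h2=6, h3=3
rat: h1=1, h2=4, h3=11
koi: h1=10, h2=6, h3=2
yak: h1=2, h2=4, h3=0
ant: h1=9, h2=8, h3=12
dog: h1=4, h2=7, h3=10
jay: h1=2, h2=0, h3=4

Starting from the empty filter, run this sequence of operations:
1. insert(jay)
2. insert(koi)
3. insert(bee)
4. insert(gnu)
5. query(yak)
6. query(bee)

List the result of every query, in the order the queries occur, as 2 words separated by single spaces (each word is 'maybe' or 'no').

Answer: maybe maybe

Derivation:
Start: bits=0000000000000
Op 1: insert jay -> sets bits 0 2 4 -> bits=1010100000000
Op 2: insert koi -> sets bits 2 6 10 -> bits=1010101000100
Op 3: insert bee -> sets bits 0 1 7 -> bits=1110101100100
Op 4: insert gnu -> sets bits 3 6 10 -> bits=1111101100100
Op 5: query yak -> checks bit0=1, bit2=1, bit4=1 (all 1) -> maybe
Op 6: query bee -> checks bit0=1, bit1=1, bit7=1 (all 1) -> maybe
Query results in order: maybe maybe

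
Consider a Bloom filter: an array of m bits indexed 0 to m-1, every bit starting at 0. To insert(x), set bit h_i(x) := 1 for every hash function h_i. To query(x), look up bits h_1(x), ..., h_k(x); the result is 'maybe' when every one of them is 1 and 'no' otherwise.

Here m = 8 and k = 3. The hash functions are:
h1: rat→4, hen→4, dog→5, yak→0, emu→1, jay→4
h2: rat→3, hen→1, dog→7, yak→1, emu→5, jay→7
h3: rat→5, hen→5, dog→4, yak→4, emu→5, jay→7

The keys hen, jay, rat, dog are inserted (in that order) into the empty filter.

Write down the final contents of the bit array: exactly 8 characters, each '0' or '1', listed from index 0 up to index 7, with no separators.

Answer: 01011101

Derivation:
Start: bits=00000000
After insert 'hen': sets bits 1 4 5 -> bits=01001100
After insert 'jay': sets bits 4 7 -> bits=01001101
After insert 'rat': sets bits 3 4 5 -> bits=01011101
After insert 'dog': sets bits 4 5 7 -> bits=01011101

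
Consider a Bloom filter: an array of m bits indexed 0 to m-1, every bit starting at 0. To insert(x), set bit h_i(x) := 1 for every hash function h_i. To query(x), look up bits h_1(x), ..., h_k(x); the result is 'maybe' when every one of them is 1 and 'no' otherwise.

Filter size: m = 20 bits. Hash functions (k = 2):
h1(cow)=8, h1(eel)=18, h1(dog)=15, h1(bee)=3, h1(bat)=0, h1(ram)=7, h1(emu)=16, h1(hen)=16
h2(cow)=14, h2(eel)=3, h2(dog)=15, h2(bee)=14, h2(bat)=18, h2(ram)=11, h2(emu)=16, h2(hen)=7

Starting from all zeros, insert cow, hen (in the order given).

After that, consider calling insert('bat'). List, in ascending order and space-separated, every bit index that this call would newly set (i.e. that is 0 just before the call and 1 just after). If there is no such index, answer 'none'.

Answer: 0 18

Derivation:
Start: bits=00000000000000000000
After insert 'cow': sets bits 8 14 -> bits=00000000100000100000
After insert 'hen': sets bits 7 16 -> bits=00000001100000101000
insert 'bat' would touch bits 0 18; currently bit0=0, bit18=0
Bits that are 0 among those (would change 0->1): 0 18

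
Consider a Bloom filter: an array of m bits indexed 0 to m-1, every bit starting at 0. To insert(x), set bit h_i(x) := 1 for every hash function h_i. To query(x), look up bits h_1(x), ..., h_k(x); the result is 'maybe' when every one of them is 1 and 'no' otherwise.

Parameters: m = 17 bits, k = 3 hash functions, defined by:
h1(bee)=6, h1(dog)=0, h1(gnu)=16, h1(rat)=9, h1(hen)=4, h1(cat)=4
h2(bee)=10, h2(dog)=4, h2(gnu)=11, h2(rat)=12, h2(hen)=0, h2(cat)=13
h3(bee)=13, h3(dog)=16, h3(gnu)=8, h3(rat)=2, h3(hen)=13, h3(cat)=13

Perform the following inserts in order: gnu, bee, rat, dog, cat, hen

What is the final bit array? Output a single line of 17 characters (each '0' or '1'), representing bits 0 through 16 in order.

Start: bits=00000000000000000
After insert 'gnu': sets bits 8 11 16 -> bits=00000000100100001
After insert 'bee': sets bits 6 10 13 -> bits=00000010101101001
After insert 'rat': sets bits 2 9 12 -> bits=00100010111111001
After insert 'dog': sets bits 0 4 16 -> bits=10101010111111001
After insert 'cat': sets bits 4 13 -> bits=10101010111111001
After insert 'hen': sets bits 0 4 13 -> bits=10101010111111001

Answer: 10101010111111001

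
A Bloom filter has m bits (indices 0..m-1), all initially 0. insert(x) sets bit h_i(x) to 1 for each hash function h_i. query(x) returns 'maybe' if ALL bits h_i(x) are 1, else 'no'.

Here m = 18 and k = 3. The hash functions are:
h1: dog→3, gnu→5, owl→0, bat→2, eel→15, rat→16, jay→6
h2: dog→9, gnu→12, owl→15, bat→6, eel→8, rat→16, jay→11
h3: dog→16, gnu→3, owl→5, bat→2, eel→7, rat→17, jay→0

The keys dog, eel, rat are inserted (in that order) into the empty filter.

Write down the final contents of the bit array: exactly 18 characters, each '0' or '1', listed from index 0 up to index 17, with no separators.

Start: bits=000000000000000000
After insert 'dog': sets bits 3 9 16 -> bits=000100000100000010
After insert 'eel': sets bits 7 8 15 -> bits=000100011100000110
After insert 'rat': sets bits 16 17 -> bits=000100011100000111

Answer: 000100011100000111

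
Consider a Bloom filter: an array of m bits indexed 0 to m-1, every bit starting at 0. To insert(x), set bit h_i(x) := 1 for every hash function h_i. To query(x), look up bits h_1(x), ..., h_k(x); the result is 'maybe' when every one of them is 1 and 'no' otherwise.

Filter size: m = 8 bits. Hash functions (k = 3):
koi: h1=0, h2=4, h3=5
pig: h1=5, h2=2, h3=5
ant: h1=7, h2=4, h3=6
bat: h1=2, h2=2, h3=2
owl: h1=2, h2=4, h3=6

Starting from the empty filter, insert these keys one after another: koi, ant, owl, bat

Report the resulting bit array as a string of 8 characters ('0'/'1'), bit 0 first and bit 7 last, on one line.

Start: bits=00000000
After insert 'koi': sets bits 0 4 5 -> bits=10001100
After insert 'ant': sets bits 4 6 7 -> bits=10001111
After insert 'owl': sets bits 2 4 6 -> bits=10101111
After insert 'bat': sets bits 2 -> bits=10101111

Answer: 10101111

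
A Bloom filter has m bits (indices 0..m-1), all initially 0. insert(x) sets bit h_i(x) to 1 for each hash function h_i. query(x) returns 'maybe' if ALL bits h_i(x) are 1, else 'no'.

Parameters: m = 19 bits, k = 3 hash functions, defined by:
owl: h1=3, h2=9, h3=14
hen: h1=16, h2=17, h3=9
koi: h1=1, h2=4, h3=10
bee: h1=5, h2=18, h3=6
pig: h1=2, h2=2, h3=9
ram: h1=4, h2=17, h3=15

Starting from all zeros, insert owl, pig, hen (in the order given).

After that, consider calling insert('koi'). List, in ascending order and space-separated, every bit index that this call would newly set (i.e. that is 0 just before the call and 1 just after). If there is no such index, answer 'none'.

Answer: 1 4 10

Derivation:
Start: bits=0000000000000000000
After insert 'owl': sets bits 3 9 14 -> bits=0001000001000010000
After insert 'pig': sets bits 2 9 -> bits=0011000001000010000
After insert 'hen': sets bits 9 16 17 -> bits=0011000001000010110
insert 'koi' would touch bits 1 4 10; currently bit1=0, bit4=0, bit10=0
Bits that are 0 among those (would change 0->1): 1 4 10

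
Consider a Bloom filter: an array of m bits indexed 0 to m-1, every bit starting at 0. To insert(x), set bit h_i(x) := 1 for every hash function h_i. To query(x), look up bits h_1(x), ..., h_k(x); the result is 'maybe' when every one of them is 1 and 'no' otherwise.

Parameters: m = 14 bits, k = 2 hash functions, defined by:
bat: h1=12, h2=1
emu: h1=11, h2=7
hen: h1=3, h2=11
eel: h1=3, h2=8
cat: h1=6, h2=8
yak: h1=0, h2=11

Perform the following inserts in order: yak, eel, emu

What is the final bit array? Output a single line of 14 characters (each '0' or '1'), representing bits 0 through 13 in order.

Start: bits=00000000000000
After insert 'yak': sets bits 0 11 -> bits=10000000000100
After insert 'eel': sets bits 3 8 -> bits=10010000100100
After insert 'emu': sets bits 7 11 -> bits=10010001100100

Answer: 10010001100100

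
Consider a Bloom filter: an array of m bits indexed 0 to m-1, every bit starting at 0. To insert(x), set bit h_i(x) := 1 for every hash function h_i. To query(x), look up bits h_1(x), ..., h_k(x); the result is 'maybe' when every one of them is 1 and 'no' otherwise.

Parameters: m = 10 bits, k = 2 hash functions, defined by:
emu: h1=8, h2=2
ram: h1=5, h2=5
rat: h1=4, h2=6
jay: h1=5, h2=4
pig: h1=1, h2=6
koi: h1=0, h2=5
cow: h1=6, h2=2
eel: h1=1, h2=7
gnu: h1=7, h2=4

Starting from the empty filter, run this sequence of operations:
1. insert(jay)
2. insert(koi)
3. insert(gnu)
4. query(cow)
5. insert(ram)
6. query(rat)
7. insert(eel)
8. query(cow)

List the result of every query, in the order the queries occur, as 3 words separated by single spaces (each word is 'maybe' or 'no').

Answer: no no no

Derivation:
Start: bits=0000000000
Op 1: insert jay -> sets bits 4 5 -> bits=0000110000
Op 2: insert koi -> sets bits 0 5 -> bits=1000110000
Op 3: insert gnu -> sets bits 4 7 -> bits=1000110100
Op 4: query cow -> checks bit2=0, bit6=0 (has a 0) -> no
Op 5: insert ram -> sets bits 5 -> bits=1000110100
Op 6: query rat -> checks bit4=1, bit6=0 (has a 0) -> no
Op 7: insert eel -> sets bits 1 7 -> bits=1100110100
Op 8: query cow -> checks bit2=0, bit6=0 (has a 0) -> no
Query results in order: no no no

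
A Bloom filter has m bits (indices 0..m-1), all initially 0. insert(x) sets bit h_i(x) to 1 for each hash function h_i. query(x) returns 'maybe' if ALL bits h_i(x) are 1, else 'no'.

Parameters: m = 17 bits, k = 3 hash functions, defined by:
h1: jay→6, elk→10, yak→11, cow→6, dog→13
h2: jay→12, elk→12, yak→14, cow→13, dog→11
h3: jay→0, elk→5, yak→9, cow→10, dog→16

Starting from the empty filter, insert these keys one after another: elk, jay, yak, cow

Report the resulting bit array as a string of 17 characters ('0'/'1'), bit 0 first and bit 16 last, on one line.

Answer: 10000110011111100

Derivation:
Start: bits=00000000000000000
After insert 'elk': sets bits 5 10 12 -> bits=00000100001010000
After insert 'jay': sets bits 0 6 12 -> bits=10000110001010000
After insert 'yak': sets bits 9 11 14 -> bits=10000110011110100
After insert 'cow': sets bits 6 10 13 -> bits=10000110011111100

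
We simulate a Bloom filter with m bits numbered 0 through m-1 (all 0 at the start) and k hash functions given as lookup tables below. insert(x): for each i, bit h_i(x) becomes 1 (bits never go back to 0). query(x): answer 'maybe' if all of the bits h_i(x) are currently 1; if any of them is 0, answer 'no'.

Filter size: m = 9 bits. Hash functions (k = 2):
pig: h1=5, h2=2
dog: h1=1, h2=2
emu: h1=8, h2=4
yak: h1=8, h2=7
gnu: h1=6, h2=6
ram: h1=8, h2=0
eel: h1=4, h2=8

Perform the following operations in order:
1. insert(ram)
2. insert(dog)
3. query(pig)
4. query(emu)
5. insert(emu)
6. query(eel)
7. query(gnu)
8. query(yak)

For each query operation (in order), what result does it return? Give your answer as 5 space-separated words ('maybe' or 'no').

Answer: no no maybe no no

Derivation:
Start: bits=000000000
Op 1: insert ram -> sets bits 0 8 -> bits=100000001
Op 2: insert dog -> sets bits 1 2 -> bits=111000001
Op 3: query pig -> checks bit2=1, bit5=0 (has a 0) -> no
Op 4: query emu -> checks bit4=0, bit8=1 (has a 0) -> no
Op 5: insert emu -> sets bits 4 8 -> bits=111010001
Op 6: query eel -> checks bit4=1, bit8=1 (all 1) -> maybe
Op 7: query gnu -> checks bit6=0 (has a 0) -> no
Op 8: query yak -> checks bit7=0, bit8=1 (has a 0) -> no
Query results in order: no no maybe no no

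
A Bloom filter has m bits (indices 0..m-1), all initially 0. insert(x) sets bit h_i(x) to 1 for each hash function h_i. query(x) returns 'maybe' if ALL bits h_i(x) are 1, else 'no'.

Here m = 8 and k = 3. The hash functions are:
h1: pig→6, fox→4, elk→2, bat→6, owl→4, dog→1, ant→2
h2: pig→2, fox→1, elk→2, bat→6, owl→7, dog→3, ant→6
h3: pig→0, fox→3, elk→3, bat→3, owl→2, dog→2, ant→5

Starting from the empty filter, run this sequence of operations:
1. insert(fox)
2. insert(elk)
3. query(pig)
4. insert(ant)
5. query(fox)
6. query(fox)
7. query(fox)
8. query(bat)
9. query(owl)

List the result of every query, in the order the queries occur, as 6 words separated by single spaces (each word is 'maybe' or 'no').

Start: bits=00000000
Op 1: insert fox -> sets bits 1 3 4 -> bits=01011000
Op 2: insert elk -> sets bits 2 3 -> bits=01111000
Op 3: query pig -> checks bit0=0, bit2=1, bit6=0 (has a 0) -> no
Op 4: insert ant -> sets bits 2 5 6 -> bits=01111110
Op 5: query fox -> checks bit1=1, bit3=1, bit4=1 (all 1) -> maybe
Op 6: query fox -> checks bit1=1, bit3=1, bit4=1 (all 1) -> maybe
Op 7: query fox -> checks bit1=1, bit3=1, bit4=1 (all 1) -> maybe
Op 8: query bat -> checks bit3=1, bit6=1 (all 1) -> maybe
Op 9: query owl -> checks bit2=1, bit4=1, bit7=0 (has a 0) -> no
Query results in order: no maybe maybe maybe maybe no

Answer: no maybe maybe maybe maybe no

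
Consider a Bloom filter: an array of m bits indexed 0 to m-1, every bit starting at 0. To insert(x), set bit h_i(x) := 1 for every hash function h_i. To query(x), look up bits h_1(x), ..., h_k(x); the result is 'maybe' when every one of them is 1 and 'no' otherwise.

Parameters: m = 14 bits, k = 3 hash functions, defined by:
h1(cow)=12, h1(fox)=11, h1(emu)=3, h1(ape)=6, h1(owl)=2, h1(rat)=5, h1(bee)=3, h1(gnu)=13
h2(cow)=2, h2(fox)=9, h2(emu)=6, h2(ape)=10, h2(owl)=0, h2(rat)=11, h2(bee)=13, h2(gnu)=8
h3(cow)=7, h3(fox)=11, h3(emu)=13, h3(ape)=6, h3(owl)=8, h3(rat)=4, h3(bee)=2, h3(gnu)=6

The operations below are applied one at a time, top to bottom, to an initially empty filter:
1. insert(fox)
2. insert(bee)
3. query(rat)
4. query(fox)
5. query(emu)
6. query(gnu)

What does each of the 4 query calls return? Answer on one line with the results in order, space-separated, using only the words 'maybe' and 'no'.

Start: bits=00000000000000
Op 1: insert fox -> sets bits 9 11 -> bits=00000000010100
Op 2: insert bee -> sets bits 2 3 13 -> bits=00110000010101
Op 3: query rat -> checks bit4=0, bit5=0, bit11=1 (has a 0) -> no
Op 4: query fox -> checks bit9=1, bit11=1 (all 1) -> maybe
Op 5: query emu -> checks bit3=1, bit6=0, bit13=1 (has a 0) -> no
Op 6: query gnu -> checks bit6=0, bit8=0, bit13=1 (has a 0) -> no
Query results in order: no maybe no no

Answer: no maybe no no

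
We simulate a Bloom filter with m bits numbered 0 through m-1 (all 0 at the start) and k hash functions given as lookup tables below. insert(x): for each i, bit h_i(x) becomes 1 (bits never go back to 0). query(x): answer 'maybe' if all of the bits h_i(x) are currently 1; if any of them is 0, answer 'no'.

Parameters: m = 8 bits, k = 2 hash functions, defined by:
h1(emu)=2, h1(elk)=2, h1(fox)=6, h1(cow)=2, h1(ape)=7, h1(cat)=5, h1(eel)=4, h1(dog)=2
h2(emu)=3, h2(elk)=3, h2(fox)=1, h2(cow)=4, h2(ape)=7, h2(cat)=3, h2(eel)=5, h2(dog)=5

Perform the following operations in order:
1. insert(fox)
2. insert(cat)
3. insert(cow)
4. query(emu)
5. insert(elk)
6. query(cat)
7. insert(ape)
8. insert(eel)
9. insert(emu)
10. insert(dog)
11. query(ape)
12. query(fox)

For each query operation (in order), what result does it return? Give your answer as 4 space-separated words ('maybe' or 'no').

Start: bits=00000000
Op 1: insert fox -> sets bits 1 6 -> bits=01000010
Op 2: insert cat -> sets bits 3 5 -> bits=01010110
Op 3: insert cow -> sets bits 2 4 -> bits=01111110
Op 4: query emu -> checks bit2=1, bit3=1 (all 1) -> maybe
Op 5: insert elk -> sets bits 2 3 -> bits=01111110
Op 6: query cat -> checks bit3=1, bit5=1 (all 1) -> maybe
Op 7: insert ape -> sets bits 7 -> bits=01111111
Op 8: insert eel -> sets bits 4 5 -> bits=01111111
Op 9: insert emu -> sets bits 2 3 -> bits=01111111
Op 10: insert dog -> sets bits 2 5 -> bits=01111111
Op 11: query ape -> checks bit7=1 (all 1) -> maybe
Op 12: query fox -> checks bit1=1, bit6=1 (all 1) -> maybe
Query results in order: maybe maybe maybe maybe

Answer: maybe maybe maybe maybe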